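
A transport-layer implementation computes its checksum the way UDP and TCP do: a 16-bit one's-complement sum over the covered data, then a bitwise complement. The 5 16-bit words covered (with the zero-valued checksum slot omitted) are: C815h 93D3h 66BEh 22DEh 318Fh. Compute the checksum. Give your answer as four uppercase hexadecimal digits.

E8EA

One's-complement addition (fold any carry out of bit 15 back into bit 0):
  0xC815 + 0x93D3 = 0x15BE8 → wrap carry → 0x5BE9
  0x5BE9 + 0x66BE = 0x0C2A7
  0xC2A7 + 0x22DE = 0x0E585
  0xE585 + 0x318F = 0x11714 → wrap carry → 0x1715
One's-complement sum = 0x1715.
Checksum = ~0x1715 & 0xFFFF = 0xE8EA.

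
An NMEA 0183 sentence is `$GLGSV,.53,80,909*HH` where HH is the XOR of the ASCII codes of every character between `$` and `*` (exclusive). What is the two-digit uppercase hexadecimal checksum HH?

75

XOR the ASCII codes of the payload characters:
  'G' = 0x47 → acc = 0x47
  'L' = 0x4C → acc = 0x0B
  'G' = 0x47 → acc = 0x4C
  'S' = 0x53 → acc = 0x1F
  'V' = 0x56 → acc = 0x49
  ',' = 0x2C → acc = 0x65
  '.' = 0x2E → acc = 0x4B
  '5' = 0x35 → acc = 0x7E
  '3' = 0x33 → acc = 0x4D
  ',' = 0x2C → acc = 0x61
  '8' = 0x38 → acc = 0x59
  '0' = 0x30 → acc = 0x69
  ',' = 0x2C → acc = 0x45
  '9' = 0x39 → acc = 0x7C
  '0' = 0x30 → acc = 0x4C
  '9' = 0x39 → acc = 0x75
Checksum = 0x75.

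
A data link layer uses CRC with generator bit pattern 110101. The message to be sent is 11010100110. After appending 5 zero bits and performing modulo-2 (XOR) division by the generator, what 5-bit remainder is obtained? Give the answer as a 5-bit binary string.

10100

Append 5 zeros: 1101010011000000. Divide by 110101 (XOR where the leading bit is 1):
  pos 0: 110101 XOR 110101 = 000000
  pos 8: 110000 XOR 110101 = 000101
Remainder (last 5 bits) = 10100. This is the CRC / FCS.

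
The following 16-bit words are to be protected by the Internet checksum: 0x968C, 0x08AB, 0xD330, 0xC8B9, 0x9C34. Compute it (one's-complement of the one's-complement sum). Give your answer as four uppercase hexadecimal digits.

28A9

One's-complement addition (fold any carry out of bit 15 back into bit 0):
  0x968C + 0x08AB = 0x09F37
  0x9F37 + 0xD330 = 0x17267 → wrap carry → 0x7268
  0x7268 + 0xC8B9 = 0x13B21 → wrap carry → 0x3B22
  0x3B22 + 0x9C34 = 0x0D756
One's-complement sum = 0xD756.
Checksum = ~0xD756 & 0xFFFF = 0x28A9.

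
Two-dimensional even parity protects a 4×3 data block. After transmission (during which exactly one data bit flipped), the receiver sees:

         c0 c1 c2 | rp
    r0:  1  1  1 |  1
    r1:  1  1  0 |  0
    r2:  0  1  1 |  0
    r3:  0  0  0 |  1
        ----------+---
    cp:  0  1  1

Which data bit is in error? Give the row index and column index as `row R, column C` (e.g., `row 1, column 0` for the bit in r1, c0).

Recompute each row's even parity and compare to rp:
  r0: data parity 1, sent rp 1 → ok
  r1: data parity 0, sent rp 0 → ok
  r2: data parity 0, sent rp 0 → ok
  r3: data parity 0, sent rp 1 → mismatch
Recompute each column's even parity and compare to cp:
  c0: data parity 0, sent cp 0 → ok
  c1: data parity 1, sent cp 1 → ok
  c2: data parity 0, sent cp 1 → mismatch
Exactly one row (r3) and one column (c2) fail → the flipped bit is at their intersection.

row 3, column 2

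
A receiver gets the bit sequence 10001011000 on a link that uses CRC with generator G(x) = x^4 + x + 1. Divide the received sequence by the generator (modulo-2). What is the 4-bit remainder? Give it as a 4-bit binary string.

0000

Modulo-2 division of 10001011000 by 10011:
  pos 0: 10001 XOR 10011 = 00010
  pos 3: 10011 XOR 10011 = 00000
Remainder = 0000 (zero — the frame passes the CRC check).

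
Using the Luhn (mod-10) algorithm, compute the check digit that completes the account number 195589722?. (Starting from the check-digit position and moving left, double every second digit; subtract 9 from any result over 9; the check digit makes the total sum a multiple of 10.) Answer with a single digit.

6

Partial digits right→left: 2 2 7 9 8 5 5 9 1
Double every second digit counting from the check-digit position (so the 1st, 3rd, 5th, ... of the partial from the right).
  doubled (with −9 where >9): 4 5 7 1 2 → sum 19
  kept as-is: 2 9 5 9 → sum 25
Total = 19 + 25 = 44.
Check digit = (10 − (44 mod 10)) mod 10 = 6.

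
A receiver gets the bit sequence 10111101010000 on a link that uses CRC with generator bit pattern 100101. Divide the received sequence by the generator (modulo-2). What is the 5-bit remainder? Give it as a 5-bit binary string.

Modulo-2 division of 10111101010000 by 100101:
  pos 0: 101111 XOR 100101 = 001010
  pos 2: 101001 XOR 100101 = 001100
  pos 4: 110001 XOR 100101 = 010100
  pos 5: 101000 XOR 100101 = 001101
  pos 7: 110100 XOR 100101 = 010001
  pos 8: 100010 XOR 100101 = 000111
Remainder = 00111 (nonzero — an error is detected).

00111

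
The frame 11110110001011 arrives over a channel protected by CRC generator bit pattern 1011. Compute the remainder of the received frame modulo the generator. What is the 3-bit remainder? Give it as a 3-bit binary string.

Modulo-2 division of 11110110001011 by 1011:
  pos 0: 1111 XOR 1011 = 0100
  pos 1: 1000 XOR 1011 = 0011
  pos 3: 1111 XOR 1011 = 0100
  pos 4: 1000 XOR 1011 = 0011
  pos 6: 1100 XOR 1011 = 0111
  pos 7: 1111 XOR 1011 = 0100
  pos 8: 1000 XOR 1011 = 0011
  pos 10: 1111 XOR 1011 = 0100
Remainder = 100 (nonzero — an error is detected).

100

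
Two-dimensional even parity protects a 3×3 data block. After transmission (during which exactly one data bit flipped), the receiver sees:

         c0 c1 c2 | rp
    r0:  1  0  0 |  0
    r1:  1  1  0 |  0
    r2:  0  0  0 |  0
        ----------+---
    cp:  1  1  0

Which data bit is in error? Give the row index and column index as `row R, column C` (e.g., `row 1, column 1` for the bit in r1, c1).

Recompute each row's even parity and compare to rp:
  r0: data parity 1, sent rp 0 → mismatch
  r1: data parity 0, sent rp 0 → ok
  r2: data parity 0, sent rp 0 → ok
Recompute each column's even parity and compare to cp:
  c0: data parity 0, sent cp 1 → mismatch
  c1: data parity 1, sent cp 1 → ok
  c2: data parity 0, sent cp 0 → ok
Exactly one row (r0) and one column (c0) fail → the flipped bit is at their intersection.

row 0, column 0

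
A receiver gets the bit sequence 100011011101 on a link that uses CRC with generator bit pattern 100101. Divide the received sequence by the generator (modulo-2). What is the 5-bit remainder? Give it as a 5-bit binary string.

Modulo-2 division of 100011011101 by 100101:
  pos 0: 100011 XOR 100101 = 000110
  pos 3: 110011 XOR 100101 = 010110
  pos 4: 101101 XOR 100101 = 001000
  pos 6: 100001 XOR 100101 = 000100
Remainder = 00100 (nonzero — an error is detected).

00100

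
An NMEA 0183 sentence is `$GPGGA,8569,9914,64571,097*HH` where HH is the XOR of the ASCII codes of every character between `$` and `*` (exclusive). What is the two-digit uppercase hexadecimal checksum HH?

XOR the ASCII codes of the payload characters:
  'G' = 0x47 → acc = 0x47
  'P' = 0x50 → acc = 0x17
  'G' = 0x47 → acc = 0x50
  'G' = 0x47 → acc = 0x17
  'A' = 0x41 → acc = 0x56
  ',' = 0x2C → acc = 0x7A
  '8' = 0x38 → acc = 0x42
  '5' = 0x35 → acc = 0x77
  '6' = 0x36 → acc = 0x41
  '9' = 0x39 → acc = 0x78
  ',' = 0x2C → acc = 0x54
  '9' = 0x39 → acc = 0x6D
  '9' = 0x39 → acc = 0x54
  '1' = 0x31 → acc = 0x65
  '4' = 0x34 → acc = 0x51
  ',' = 0x2C → acc = 0x7D
  '6' = 0x36 → acc = 0x4B
  '4' = 0x34 → acc = 0x7F
  '5' = 0x35 → acc = 0x4A
  '7' = 0x37 → acc = 0x7D
  '1' = 0x31 → acc = 0x4C
  ',' = 0x2C → acc = 0x60
  '0' = 0x30 → acc = 0x50
  '9' = 0x39 → acc = 0x69
  '7' = 0x37 → acc = 0x5E
Checksum = 0x5E.

5E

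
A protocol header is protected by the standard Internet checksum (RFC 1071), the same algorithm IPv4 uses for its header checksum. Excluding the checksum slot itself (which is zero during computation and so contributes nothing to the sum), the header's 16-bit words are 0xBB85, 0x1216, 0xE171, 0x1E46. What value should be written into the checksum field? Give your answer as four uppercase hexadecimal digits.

One's-complement addition (fold any carry out of bit 15 back into bit 0):
  0xBB85 + 0x1216 = 0x0CD9B
  0xCD9B + 0xE171 = 0x1AF0C → wrap carry → 0xAF0D
  0xAF0D + 0x1E46 = 0x0CD53
One's-complement sum = 0xCD53.
Checksum = ~0xCD53 & 0xFFFF = 0x32AC.

32AC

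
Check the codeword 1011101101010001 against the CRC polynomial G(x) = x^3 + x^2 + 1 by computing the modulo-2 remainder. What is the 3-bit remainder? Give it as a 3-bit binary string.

110

Modulo-2 division of 1011101101010001 by 1101:
  pos 0: 1011 XOR 1101 = 0110
  pos 1: 1101 XOR 1101 = 0000
  pos 6: 1101 XOR 1101 = 0000
  pos 11: 1000 XOR 1101 = 0101
  pos 12: 1011 XOR 1101 = 0110
Remainder = 110 (nonzero — an error is detected).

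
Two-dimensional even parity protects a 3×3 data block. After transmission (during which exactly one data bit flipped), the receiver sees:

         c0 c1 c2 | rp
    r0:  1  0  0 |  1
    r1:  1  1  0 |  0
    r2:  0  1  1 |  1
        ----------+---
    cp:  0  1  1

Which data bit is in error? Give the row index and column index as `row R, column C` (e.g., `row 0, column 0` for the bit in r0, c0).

row 2, column 1

Recompute each row's even parity and compare to rp:
  r0: data parity 1, sent rp 1 → ok
  r1: data parity 0, sent rp 0 → ok
  r2: data parity 0, sent rp 1 → mismatch
Recompute each column's even parity and compare to cp:
  c0: data parity 0, sent cp 0 → ok
  c1: data parity 0, sent cp 1 → mismatch
  c2: data parity 1, sent cp 1 → ok
Exactly one row (r2) and one column (c1) fail → the flipped bit is at their intersection.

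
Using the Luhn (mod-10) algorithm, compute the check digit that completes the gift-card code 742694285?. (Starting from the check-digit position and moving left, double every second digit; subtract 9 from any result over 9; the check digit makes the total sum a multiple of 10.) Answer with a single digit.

Partial digits right→left: 5 8 2 4 9 6 2 4 7
Double every second digit counting from the check-digit position (so the 1st, 3rd, 5th, ... of the partial from the right).
  doubled (with −9 where >9): 1 4 9 4 5 → sum 23
  kept as-is: 8 4 6 4 → sum 22
Total = 23 + 22 = 45.
Check digit = (10 − (45 mod 10)) mod 10 = 5.

5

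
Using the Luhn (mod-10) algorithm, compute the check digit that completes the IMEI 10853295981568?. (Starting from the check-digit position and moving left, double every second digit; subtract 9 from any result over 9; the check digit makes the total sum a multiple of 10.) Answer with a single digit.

2

Partial digits right→left: 8 6 5 1 8 9 5 9 2 3 5 8 0 1
Double every second digit counting from the check-digit position (so the 1st, 3rd, 5th, ... of the partial from the right).
  doubled (with −9 where >9): 7 1 7 1 4 1 0 → sum 21
  kept as-is: 6 1 9 9 3 8 1 → sum 37
Total = 21 + 37 = 58.
Check digit = (10 − (58 mod 10)) mod 10 = 2.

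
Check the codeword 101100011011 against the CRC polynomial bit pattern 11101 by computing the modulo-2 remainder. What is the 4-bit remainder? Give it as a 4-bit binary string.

1101

Modulo-2 division of 101100011011 by 11101:
  pos 0: 10110 XOR 11101 = 01011
  pos 1: 10110 XOR 11101 = 01011
  pos 2: 10110 XOR 11101 = 01011
  pos 3: 10111 XOR 11101 = 01010
  pos 4: 10101 XOR 11101 = 01000
  pos 5: 10000 XOR 11101 = 01101
  pos 6: 11011 XOR 11101 = 00110
Remainder = 1101 (nonzero — an error is detected).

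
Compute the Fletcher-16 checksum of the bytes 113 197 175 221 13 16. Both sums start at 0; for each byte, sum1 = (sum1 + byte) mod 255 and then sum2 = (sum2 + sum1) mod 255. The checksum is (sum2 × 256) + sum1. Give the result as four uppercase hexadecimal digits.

Running sums (mod 255):
  after byte 0 (113): sum1=113, sum2=113
  after byte 1 (197): sum1=55, sum2=168
  after byte 2 (175): sum1=230, sum2=143
  after byte 3 (221): sum1=196, sum2=84
  after byte 4 (13): sum1=209, sum2=38
  after byte 5 (16): sum1=225, sum2=8
Checksum = sum2·256 + sum1 = 8·256 + 225 = 2273 = 0x08E1.

08E1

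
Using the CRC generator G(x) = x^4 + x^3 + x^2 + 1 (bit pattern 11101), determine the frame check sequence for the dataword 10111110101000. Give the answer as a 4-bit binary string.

Append 4 zeros: 101111101010000000. Divide by 11101 (XOR where the leading bit is 1):
  pos 0: 10111 XOR 11101 = 01010
  pos 1: 10101 XOR 11101 = 01000
  pos 2: 10001 XOR 11101 = 01100
  pos 3: 11000 XOR 11101 = 00101
  pos 5: 10110 XOR 11101 = 01011
  pos 6: 10111 XOR 11101 = 01010
  pos 7: 10100 XOR 11101 = 01001
  pos 8: 10010 XOR 11101 = 01111
  pos 9: 11110 XOR 11101 = 00011
  pos 12: 11000 XOR 11101 = 00101
Remainder (last 4 bits) = 1010. This is the CRC / FCS.

1010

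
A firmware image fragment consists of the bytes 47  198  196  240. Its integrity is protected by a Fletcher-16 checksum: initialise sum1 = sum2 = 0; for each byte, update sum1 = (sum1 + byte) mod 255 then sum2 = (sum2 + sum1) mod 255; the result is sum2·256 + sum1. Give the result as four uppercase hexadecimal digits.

8BAB

Running sums (mod 255):
  after byte 0 (47): sum1=47, sum2=47
  after byte 1 (198): sum1=245, sum2=37
  after byte 2 (196): sum1=186, sum2=223
  after byte 3 (240): sum1=171, sum2=139
Checksum = sum2·256 + sum1 = 139·256 + 171 = 35755 = 0x8BAB.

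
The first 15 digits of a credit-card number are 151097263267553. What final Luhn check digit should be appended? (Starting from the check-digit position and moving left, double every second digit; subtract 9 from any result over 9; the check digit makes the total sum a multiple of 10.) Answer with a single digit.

Partial digits right→left: 3 5 5 7 6 2 3 6 2 7 9 0 1 5 1
Double every second digit counting from the check-digit position (so the 1st, 3rd, 5th, ... of the partial from the right).
  doubled (with −9 where >9): 6 1 3 6 4 9 2 2 → sum 33
  kept as-is: 5 7 2 6 7 0 5 → sum 32
Total = 33 + 32 = 65.
Check digit = (10 − (65 mod 10)) mod 10 = 5.

5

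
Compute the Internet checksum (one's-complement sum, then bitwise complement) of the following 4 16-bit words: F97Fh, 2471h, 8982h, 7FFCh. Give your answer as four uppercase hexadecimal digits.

One's-complement addition (fold any carry out of bit 15 back into bit 0):
  0xF97F + 0x2471 = 0x11DF0 → wrap carry → 0x1DF1
  0x1DF1 + 0x8982 = 0x0A773
  0xA773 + 0x7FFC = 0x1276F → wrap carry → 0x2770
One's-complement sum = 0x2770.
Checksum = ~0x2770 & 0xFFFF = 0xD88F.

D88F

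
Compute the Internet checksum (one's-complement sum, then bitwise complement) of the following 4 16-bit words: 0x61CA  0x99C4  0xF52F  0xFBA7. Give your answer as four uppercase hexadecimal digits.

One's-complement addition (fold any carry out of bit 15 back into bit 0):
  0x61CA + 0x99C4 = 0x0FB8E
  0xFB8E + 0xF52F = 0x1F0BD → wrap carry → 0xF0BE
  0xF0BE + 0xFBA7 = 0x1EC65 → wrap carry → 0xEC66
One's-complement sum = 0xEC66.
Checksum = ~0xEC66 & 0xFFFF = 0x1399.

1399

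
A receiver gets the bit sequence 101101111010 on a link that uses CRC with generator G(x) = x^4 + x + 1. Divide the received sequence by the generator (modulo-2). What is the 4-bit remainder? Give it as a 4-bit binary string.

Modulo-2 division of 101101111010 by 10011:
  pos 0: 10110 XOR 10011 = 00101
  pos 2: 10111 XOR 10011 = 00100
  pos 4: 10011 XOR 10011 = 00000
Remainder = 0010 (nonzero — an error is detected).

0010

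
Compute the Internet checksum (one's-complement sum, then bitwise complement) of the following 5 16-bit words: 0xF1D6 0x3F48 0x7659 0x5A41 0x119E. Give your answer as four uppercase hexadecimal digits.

ECA7

One's-complement addition (fold any carry out of bit 15 back into bit 0):
  0xF1D6 + 0x3F48 = 0x1311E → wrap carry → 0x311F
  0x311F + 0x7659 = 0x0A778
  0xA778 + 0x5A41 = 0x101B9 → wrap carry → 0x01BA
  0x01BA + 0x119E = 0x01358
One's-complement sum = 0x1358.
Checksum = ~0x1358 & 0xFFFF = 0xECA7.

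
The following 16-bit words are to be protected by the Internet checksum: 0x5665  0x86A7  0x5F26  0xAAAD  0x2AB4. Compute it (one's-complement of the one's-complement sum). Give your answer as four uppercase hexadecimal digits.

EE6A

One's-complement addition (fold any carry out of bit 15 back into bit 0):
  0x5665 + 0x86A7 = 0x0DD0C
  0xDD0C + 0x5F26 = 0x13C32 → wrap carry → 0x3C33
  0x3C33 + 0xAAAD = 0x0E6E0
  0xE6E0 + 0x2AB4 = 0x11194 → wrap carry → 0x1195
One's-complement sum = 0x1195.
Checksum = ~0x1195 & 0xFFFF = 0xEE6A.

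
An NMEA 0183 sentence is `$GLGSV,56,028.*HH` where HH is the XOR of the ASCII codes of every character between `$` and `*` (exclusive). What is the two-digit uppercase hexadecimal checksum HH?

XOR the ASCII codes of the payload characters:
  'G' = 0x47 → acc = 0x47
  'L' = 0x4C → acc = 0x0B
  'G' = 0x47 → acc = 0x4C
  'S' = 0x53 → acc = 0x1F
  'V' = 0x56 → acc = 0x49
  ',' = 0x2C → acc = 0x65
  '5' = 0x35 → acc = 0x50
  '6' = 0x36 → acc = 0x66
  ',' = 0x2C → acc = 0x4A
  '0' = 0x30 → acc = 0x7A
  '2' = 0x32 → acc = 0x48
  '8' = 0x38 → acc = 0x70
  '.' = 0x2E → acc = 0x5E
Checksum = 0x5E.

5E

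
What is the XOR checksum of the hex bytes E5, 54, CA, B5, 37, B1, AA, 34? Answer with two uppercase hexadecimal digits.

D6

XOR the bytes together:
  start with 0xE5
  0xE5 ⊕ 0x54 = 0xB1
  0xB1 ⊕ 0xCA = 0x7B
  0x7B ⊕ 0xB5 = 0xCE
  0xCE ⊕ 0x37 = 0xF9
  0xF9 ⊕ 0xB1 = 0x48
  0x48 ⊕ 0xAA = 0xE2
  0xE2 ⊕ 0x34 = 0xD6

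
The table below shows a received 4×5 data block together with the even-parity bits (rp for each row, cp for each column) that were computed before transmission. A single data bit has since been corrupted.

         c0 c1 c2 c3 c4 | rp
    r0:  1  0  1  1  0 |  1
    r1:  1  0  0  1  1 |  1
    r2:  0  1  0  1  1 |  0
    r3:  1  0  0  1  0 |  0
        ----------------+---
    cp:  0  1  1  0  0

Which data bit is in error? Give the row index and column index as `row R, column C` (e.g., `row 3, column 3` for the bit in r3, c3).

Recompute each row's even parity and compare to rp:
  r0: data parity 1, sent rp 1 → ok
  r1: data parity 1, sent rp 1 → ok
  r2: data parity 1, sent rp 0 → mismatch
  r3: data parity 0, sent rp 0 → ok
Recompute each column's even parity and compare to cp:
  c0: data parity 1, sent cp 0 → mismatch
  c1: data parity 1, sent cp 1 → ok
  c2: data parity 1, sent cp 1 → ok
  c3: data parity 0, sent cp 0 → ok
  c4: data parity 0, sent cp 0 → ok
Exactly one row (r2) and one column (c0) fail → the flipped bit is at their intersection.

row 2, column 0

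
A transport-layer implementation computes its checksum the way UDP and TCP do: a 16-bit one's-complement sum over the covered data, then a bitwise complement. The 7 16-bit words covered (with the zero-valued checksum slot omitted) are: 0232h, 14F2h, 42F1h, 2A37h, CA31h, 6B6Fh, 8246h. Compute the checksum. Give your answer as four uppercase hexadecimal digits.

One's-complement addition (fold any carry out of bit 15 back into bit 0):
  0x0232 + 0x14F2 = 0x01724
  0x1724 + 0x42F1 = 0x05A15
  0x5A15 + 0x2A37 = 0x0844C
  0x844C + 0xCA31 = 0x14E7D → wrap carry → 0x4E7E
  0x4E7E + 0x6B6F = 0x0B9ED
  0xB9ED + 0x8246 = 0x13C33 → wrap carry → 0x3C34
One's-complement sum = 0x3C34.
Checksum = ~0x3C34 & 0xFFFF = 0xC3CB.

C3CB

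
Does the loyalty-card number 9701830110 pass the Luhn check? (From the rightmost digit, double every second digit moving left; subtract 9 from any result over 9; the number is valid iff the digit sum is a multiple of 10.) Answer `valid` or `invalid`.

valid

From the right, keep odd positions and double even positions (subtract 9 from any doubled value over 9):
  doubled (positions 2,4,...): 2 0 7 0 9 → sum 18
  kept (positions 1,3,...): 0 1 3 1 7 → sum 12
Total = 30.
30 mod 10 = 0, so the number is valid.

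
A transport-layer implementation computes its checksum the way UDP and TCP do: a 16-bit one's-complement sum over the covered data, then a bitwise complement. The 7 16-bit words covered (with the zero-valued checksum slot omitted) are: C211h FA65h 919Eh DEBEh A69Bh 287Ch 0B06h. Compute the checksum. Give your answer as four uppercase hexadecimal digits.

F90C

One's-complement addition (fold any carry out of bit 15 back into bit 0):
  0xC211 + 0xFA65 = 0x1BC76 → wrap carry → 0xBC77
  0xBC77 + 0x919E = 0x14E15 → wrap carry → 0x4E16
  0x4E16 + 0xDEBE = 0x12CD4 → wrap carry → 0x2CD5
  0x2CD5 + 0xA69B = 0x0D370
  0xD370 + 0x287C = 0x0FBEC
  0xFBEC + 0x0B06 = 0x106F2 → wrap carry → 0x06F3
One's-complement sum = 0x06F3.
Checksum = ~0x06F3 & 0xFFFF = 0xF90C.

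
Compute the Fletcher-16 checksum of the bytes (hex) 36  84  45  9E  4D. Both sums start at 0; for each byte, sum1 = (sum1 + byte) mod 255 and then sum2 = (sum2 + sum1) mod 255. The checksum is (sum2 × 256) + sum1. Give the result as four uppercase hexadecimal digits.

7BEB

Running sums (mod 255):
  after byte 0 (36): sum1=54, sum2=54
  after byte 1 (84): sum1=186, sum2=240
  after byte 2 (45): sum1=0, sum2=240
  after byte 3 (9E): sum1=158, sum2=143
  after byte 4 (4D): sum1=235, sum2=123
Checksum = sum2·256 + sum1 = 123·256 + 235 = 31723 = 0x7BEB.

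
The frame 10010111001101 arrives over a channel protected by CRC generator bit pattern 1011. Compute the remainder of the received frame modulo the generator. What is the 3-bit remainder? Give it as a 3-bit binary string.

110

Modulo-2 division of 10010111001101 by 1011:
  pos 0: 1001 XOR 1011 = 0010
  pos 2: 1001 XOR 1011 = 0010
  pos 4: 1011 XOR 1011 = 0000
  pos 10: 1101 XOR 1011 = 0110
Remainder = 110 (nonzero — an error is detected).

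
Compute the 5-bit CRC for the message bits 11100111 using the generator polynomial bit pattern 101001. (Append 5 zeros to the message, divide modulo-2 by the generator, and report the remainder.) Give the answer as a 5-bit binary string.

Append 5 zeros: 1110011100000. Divide by 101001 (XOR where the leading bit is 1):
  pos 0: 111001 XOR 101001 = 010000
  pos 1: 100001 XOR 101001 = 001000
  pos 3: 100010 XOR 101001 = 001011
  pos 5: 101100 XOR 101001 = 000101
Remainder (last 5 bits) = 10100. This is the CRC / FCS.

10100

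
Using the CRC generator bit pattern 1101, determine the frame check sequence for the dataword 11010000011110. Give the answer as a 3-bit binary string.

Append 3 zeros: 11010000011110000. Divide by 1101 (XOR where the leading bit is 1):
  pos 0: 1101 XOR 1101 = 0000
  pos 9: 1111 XOR 1101 = 0010
  pos 11: 1000 XOR 1101 = 0101
  pos 12: 1010 XOR 1101 = 0111
  pos 13: 1110 XOR 1101 = 0011
Remainder (last 3 bits) = 011. This is the CRC / FCS.

011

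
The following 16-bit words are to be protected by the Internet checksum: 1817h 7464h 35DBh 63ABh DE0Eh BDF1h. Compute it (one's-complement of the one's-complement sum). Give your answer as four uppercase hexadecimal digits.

3DFD

One's-complement addition (fold any carry out of bit 15 back into bit 0):
  0x1817 + 0x7464 = 0x08C7B
  0x8C7B + 0x35DB = 0x0C256
  0xC256 + 0x63AB = 0x12601 → wrap carry → 0x2602
  0x2602 + 0xDE0E = 0x10410 → wrap carry → 0x0411
  0x0411 + 0xBDF1 = 0x0C202
One's-complement sum = 0xC202.
Checksum = ~0xC202 & 0xFFFF = 0x3DFD.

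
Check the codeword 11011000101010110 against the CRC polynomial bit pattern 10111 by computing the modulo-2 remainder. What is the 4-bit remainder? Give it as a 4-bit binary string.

Modulo-2 division of 11011000101010110 by 10111:
  pos 0: 11011 XOR 10111 = 01100
  pos 1: 11000 XOR 10111 = 01111
  pos 2: 11110 XOR 10111 = 01001
  pos 3: 10010 XOR 10111 = 00101
  pos 5: 10110 XOR 10111 = 00001
  pos 9: 11010 XOR 10111 = 01101
  pos 10: 11011 XOR 10111 = 01100
  pos 11: 11001 XOR 10111 = 01110
  pos 12: 11100 XOR 10111 = 01011
Remainder = 1011 (nonzero — an error is detected).

1011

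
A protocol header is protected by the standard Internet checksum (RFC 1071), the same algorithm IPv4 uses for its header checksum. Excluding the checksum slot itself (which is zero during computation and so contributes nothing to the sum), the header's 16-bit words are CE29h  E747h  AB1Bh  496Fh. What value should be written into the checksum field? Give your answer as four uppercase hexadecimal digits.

5603

One's-complement addition (fold any carry out of bit 15 back into bit 0):
  0xCE29 + 0xE747 = 0x1B570 → wrap carry → 0xB571
  0xB571 + 0xAB1B = 0x1608C → wrap carry → 0x608D
  0x608D + 0x496F = 0x0A9FC
One's-complement sum = 0xA9FC.
Checksum = ~0xA9FC & 0xFFFF = 0x5603.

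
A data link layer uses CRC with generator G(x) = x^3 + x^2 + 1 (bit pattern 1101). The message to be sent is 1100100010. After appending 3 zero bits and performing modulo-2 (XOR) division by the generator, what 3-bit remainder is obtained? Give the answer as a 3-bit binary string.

001

Append 3 zeros: 1100100010000. Divide by 1101 (XOR where the leading bit is 1):
  pos 0: 1100 XOR 1101 = 0001
  pos 3: 1100 XOR 1101 = 0001
  pos 6: 1010 XOR 1101 = 0111
  pos 7: 1110 XOR 1101 = 0011
  pos 9: 1100 XOR 1101 = 0001
Remainder (last 3 bits) = 001. This is the CRC / FCS.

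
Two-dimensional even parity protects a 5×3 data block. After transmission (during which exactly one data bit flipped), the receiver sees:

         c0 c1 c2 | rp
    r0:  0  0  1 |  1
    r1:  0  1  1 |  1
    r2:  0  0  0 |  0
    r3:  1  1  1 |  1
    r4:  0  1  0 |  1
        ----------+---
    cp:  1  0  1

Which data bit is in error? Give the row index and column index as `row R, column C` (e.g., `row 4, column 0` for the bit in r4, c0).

Recompute each row's even parity and compare to rp:
  r0: data parity 1, sent rp 1 → ok
  r1: data parity 0, sent rp 1 → mismatch
  r2: data parity 0, sent rp 0 → ok
  r3: data parity 1, sent rp 1 → ok
  r4: data parity 1, sent rp 1 → ok
Recompute each column's even parity and compare to cp:
  c0: data parity 1, sent cp 1 → ok
  c1: data parity 1, sent cp 0 → mismatch
  c2: data parity 1, sent cp 1 → ok
Exactly one row (r1) and one column (c1) fail → the flipped bit is at their intersection.

row 1, column 1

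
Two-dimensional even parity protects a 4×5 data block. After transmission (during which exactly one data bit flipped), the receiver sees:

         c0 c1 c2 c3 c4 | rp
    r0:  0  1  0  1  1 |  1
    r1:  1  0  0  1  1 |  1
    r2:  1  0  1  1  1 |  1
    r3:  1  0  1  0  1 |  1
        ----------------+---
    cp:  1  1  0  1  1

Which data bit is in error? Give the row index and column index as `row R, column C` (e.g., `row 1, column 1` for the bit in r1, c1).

row 2, column 4

Recompute each row's even parity and compare to rp:
  r0: data parity 1, sent rp 1 → ok
  r1: data parity 1, sent rp 1 → ok
  r2: data parity 0, sent rp 1 → mismatch
  r3: data parity 1, sent rp 1 → ok
Recompute each column's even parity and compare to cp:
  c0: data parity 1, sent cp 1 → ok
  c1: data parity 1, sent cp 1 → ok
  c2: data parity 0, sent cp 0 → ok
  c3: data parity 1, sent cp 1 → ok
  c4: data parity 0, sent cp 1 → mismatch
Exactly one row (r2) and one column (c4) fail → the flipped bit is at their intersection.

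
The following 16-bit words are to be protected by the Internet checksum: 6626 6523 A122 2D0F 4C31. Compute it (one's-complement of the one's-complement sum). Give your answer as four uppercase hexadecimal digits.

1A53

One's-complement addition (fold any carry out of bit 15 back into bit 0):
  0x6626 + 0x6523 = 0x0CB49
  0xCB49 + 0xA122 = 0x16C6B → wrap carry → 0x6C6C
  0x6C6C + 0x2D0F = 0x0997B
  0x997B + 0x4C31 = 0x0E5AC
One's-complement sum = 0xE5AC.
Checksum = ~0xE5AC & 0xFFFF = 0x1A53.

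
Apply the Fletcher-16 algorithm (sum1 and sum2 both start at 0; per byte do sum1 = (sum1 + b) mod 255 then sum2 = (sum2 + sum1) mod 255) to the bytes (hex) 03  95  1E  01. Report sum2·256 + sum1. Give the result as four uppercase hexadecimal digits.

Running sums (mod 255):
  after byte 0 (03): sum1=3, sum2=3
  after byte 1 (95): sum1=152, sum2=155
  after byte 2 (1E): sum1=182, sum2=82
  after byte 3 (01): sum1=183, sum2=10
Checksum = sum2·256 + sum1 = 10·256 + 183 = 2743 = 0x0AB7.

0AB7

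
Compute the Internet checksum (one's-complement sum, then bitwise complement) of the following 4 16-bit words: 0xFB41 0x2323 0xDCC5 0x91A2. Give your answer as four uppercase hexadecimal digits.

7332

One's-complement addition (fold any carry out of bit 15 back into bit 0):
  0xFB41 + 0x2323 = 0x11E64 → wrap carry → 0x1E65
  0x1E65 + 0xDCC5 = 0x0FB2A
  0xFB2A + 0x91A2 = 0x18CCC → wrap carry → 0x8CCD
One's-complement sum = 0x8CCD.
Checksum = ~0x8CCD & 0xFFFF = 0x7332.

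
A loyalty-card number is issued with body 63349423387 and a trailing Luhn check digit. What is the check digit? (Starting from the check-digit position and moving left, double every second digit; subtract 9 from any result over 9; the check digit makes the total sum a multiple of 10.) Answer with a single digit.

Partial digits right→left: 7 8 3 3 2 4 9 4 3 3 6
Double every second digit counting from the check-digit position (so the 1st, 3rd, 5th, ... of the partial from the right).
  doubled (with −9 where >9): 5 6 4 9 6 3 → sum 33
  kept as-is: 8 3 4 4 3 → sum 22
Total = 33 + 22 = 55.
Check digit = (10 − (55 mod 10)) mod 10 = 5.

5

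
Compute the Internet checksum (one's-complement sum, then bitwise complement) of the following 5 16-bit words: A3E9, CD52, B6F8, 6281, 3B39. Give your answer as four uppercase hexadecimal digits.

One's-complement addition (fold any carry out of bit 15 back into bit 0):
  0xA3E9 + 0xCD52 = 0x1713B → wrap carry → 0x713C
  0x713C + 0xB6F8 = 0x12834 → wrap carry → 0x2835
  0x2835 + 0x6281 = 0x08AB6
  0x8AB6 + 0x3B39 = 0x0C5EF
One's-complement sum = 0xC5EF.
Checksum = ~0xC5EF & 0xFFFF = 0x3A10.

3A10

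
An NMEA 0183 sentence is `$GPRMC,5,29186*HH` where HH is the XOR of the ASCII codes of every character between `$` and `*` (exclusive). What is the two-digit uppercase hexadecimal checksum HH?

XOR the ASCII codes of the payload characters:
  'G' = 0x47 → acc = 0x47
  'P' = 0x50 → acc = 0x17
  'R' = 0x52 → acc = 0x45
  'M' = 0x4D → acc = 0x08
  'C' = 0x43 → acc = 0x4B
  ',' = 0x2C → acc = 0x67
  '5' = 0x35 → acc = 0x52
  ',' = 0x2C → acc = 0x7E
  '2' = 0x32 → acc = 0x4C
  '9' = 0x39 → acc = 0x75
  '1' = 0x31 → acc = 0x44
  '8' = 0x38 → acc = 0x7C
  '6' = 0x36 → acc = 0x4A
Checksum = 0x4A.

4A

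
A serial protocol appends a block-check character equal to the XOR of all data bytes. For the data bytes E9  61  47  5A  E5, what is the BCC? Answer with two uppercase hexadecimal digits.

70

XOR the bytes together:
  start with 0xE9
  0xE9 ⊕ 0x61 = 0x88
  0x88 ⊕ 0x47 = 0xCF
  0xCF ⊕ 0x5A = 0x95
  0x95 ⊕ 0xE5 = 0x70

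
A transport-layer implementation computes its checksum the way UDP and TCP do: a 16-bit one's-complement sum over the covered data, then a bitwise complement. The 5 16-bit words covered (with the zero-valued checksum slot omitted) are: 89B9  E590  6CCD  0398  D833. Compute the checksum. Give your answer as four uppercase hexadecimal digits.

481C

One's-complement addition (fold any carry out of bit 15 back into bit 0):
  0x89B9 + 0xE590 = 0x16F49 → wrap carry → 0x6F4A
  0x6F4A + 0x6CCD = 0x0DC17
  0xDC17 + 0x0398 = 0x0DFAF
  0xDFAF + 0xD833 = 0x1B7E2 → wrap carry → 0xB7E3
One's-complement sum = 0xB7E3.
Checksum = ~0xB7E3 & 0xFFFF = 0x481C.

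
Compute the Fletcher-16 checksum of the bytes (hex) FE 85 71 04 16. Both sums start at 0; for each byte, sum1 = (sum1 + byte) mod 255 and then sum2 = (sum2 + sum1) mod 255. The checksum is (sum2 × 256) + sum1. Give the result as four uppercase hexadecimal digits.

Running sums (mod 255):
  after byte 0 (FE): sum1=254, sum2=254
  after byte 1 (85): sum1=132, sum2=131
  after byte 2 (71): sum1=245, sum2=121
  after byte 3 (04): sum1=249, sum2=115
  after byte 4 (16): sum1=16, sum2=131
Checksum = sum2·256 + sum1 = 131·256 + 16 = 33552 = 0x8310.

8310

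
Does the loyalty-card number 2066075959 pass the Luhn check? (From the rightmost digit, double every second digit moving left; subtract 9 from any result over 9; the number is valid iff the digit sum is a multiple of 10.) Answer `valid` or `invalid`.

From the right, keep odd positions and double even positions (subtract 9 from any doubled value over 9):
  doubled (positions 2,4,...): 1 1 0 3 4 → sum 9
  kept (positions 1,3,...): 9 9 7 6 0 → sum 31
Total = 40.
40 mod 10 = 0, so the number is valid.

valid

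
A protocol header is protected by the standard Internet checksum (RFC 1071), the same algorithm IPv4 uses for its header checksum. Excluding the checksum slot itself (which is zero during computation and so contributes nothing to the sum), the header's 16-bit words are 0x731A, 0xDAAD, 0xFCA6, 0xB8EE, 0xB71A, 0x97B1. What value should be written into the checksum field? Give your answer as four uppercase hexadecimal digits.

ADD5

One's-complement addition (fold any carry out of bit 15 back into bit 0):
  0x731A + 0xDAAD = 0x14DC7 → wrap carry → 0x4DC8
  0x4DC8 + 0xFCA6 = 0x14A6E → wrap carry → 0x4A6F
  0x4A6F + 0xB8EE = 0x1035D → wrap carry → 0x035E
  0x035E + 0xB71A = 0x0BA78
  0xBA78 + 0x97B1 = 0x15229 → wrap carry → 0x522A
One's-complement sum = 0x522A.
Checksum = ~0x522A & 0xFFFF = 0xADD5.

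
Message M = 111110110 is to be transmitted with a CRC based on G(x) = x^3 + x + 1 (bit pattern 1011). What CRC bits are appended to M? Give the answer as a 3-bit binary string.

Append 3 zeros: 111110110000. Divide by 1011 (XOR where the leading bit is 1):
  pos 0: 1111 XOR 1011 = 0100
  pos 1: 1001 XOR 1011 = 0010
  pos 3: 1001 XOR 1011 = 0010
  pos 5: 1010 XOR 1011 = 0001
  pos 8: 1000 XOR 1011 = 0011
Remainder (last 3 bits) = 011. This is the CRC / FCS.

011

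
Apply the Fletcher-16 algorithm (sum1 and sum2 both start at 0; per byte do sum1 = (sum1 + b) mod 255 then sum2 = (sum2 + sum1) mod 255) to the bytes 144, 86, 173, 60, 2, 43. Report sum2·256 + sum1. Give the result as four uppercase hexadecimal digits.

Running sums (mod 255):
  after byte 0 (144): sum1=144, sum2=144
  after byte 1 (86): sum1=230, sum2=119
  after byte 2 (173): sum1=148, sum2=12
  after byte 3 (60): sum1=208, sum2=220
  after byte 4 (2): sum1=210, sum2=175
  after byte 5 (43): sum1=253, sum2=173
Checksum = sum2·256 + sum1 = 173·256 + 253 = 44541 = 0xADFD.

ADFD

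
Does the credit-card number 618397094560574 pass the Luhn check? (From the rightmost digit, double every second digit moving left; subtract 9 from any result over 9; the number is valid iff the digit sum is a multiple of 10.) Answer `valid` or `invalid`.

From the right, keep odd positions and double even positions (subtract 9 from any doubled value over 9):
  doubled (positions 2,4,...): 5 0 1 9 5 6 2 → sum 28
  kept (positions 1,3,...): 4 5 6 4 0 9 8 6 → sum 42
Total = 70.
70 mod 10 = 0, so the number is valid.

valid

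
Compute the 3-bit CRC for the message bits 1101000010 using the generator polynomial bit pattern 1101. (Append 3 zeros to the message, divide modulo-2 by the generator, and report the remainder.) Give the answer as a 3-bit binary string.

Append 3 zeros: 1101000010000. Divide by 1101 (XOR where the leading bit is 1):
  pos 0: 1101 XOR 1101 = 0000
  pos 8: 1000 XOR 1101 = 0101
  pos 9: 1010 XOR 1101 = 0111
Remainder (last 3 bits) = 111. This is the CRC / FCS.

111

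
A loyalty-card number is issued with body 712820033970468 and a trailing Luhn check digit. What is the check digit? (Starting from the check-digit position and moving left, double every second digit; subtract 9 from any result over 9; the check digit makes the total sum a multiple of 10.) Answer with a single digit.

Partial digits right→left: 8 6 4 0 7 9 3 3 0 0 2 8 2 1 7
Double every second digit counting from the check-digit position (so the 1st, 3rd, 5th, ... of the partial from the right).
  doubled (with −9 where >9): 7 8 5 6 0 4 4 5 → sum 39
  kept as-is: 6 0 9 3 0 8 1 → sum 27
Total = 39 + 27 = 66.
Check digit = (10 − (66 mod 10)) mod 10 = 4.

4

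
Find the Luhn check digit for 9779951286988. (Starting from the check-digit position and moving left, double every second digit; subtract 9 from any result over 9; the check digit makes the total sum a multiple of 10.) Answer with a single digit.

Partial digits right→left: 8 8 9 6 8 2 1 5 9 9 7 7 9
Double every second digit counting from the check-digit position (so the 1st, 3rd, 5th, ... of the partial from the right).
  doubled (with −9 where >9): 7 9 7 2 9 5 9 → sum 48
  kept as-is: 8 6 2 5 9 7 → sum 37
Total = 48 + 37 = 85.
Check digit = (10 − (85 mod 10)) mod 10 = 5.

5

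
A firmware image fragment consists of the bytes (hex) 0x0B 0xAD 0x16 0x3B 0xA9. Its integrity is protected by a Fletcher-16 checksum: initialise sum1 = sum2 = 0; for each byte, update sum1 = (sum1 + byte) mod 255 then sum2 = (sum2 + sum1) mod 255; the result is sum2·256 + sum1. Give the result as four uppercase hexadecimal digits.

Running sums (mod 255):
  after byte 0 (0x0B): sum1=11, sum2=11
  after byte 1 (0xAD): sum1=184, sum2=195
  after byte 2 (0x16): sum1=206, sum2=146
  after byte 3 (0x3B): sum1=10, sum2=156
  after byte 4 (0xA9): sum1=179, sum2=80
Checksum = sum2·256 + sum1 = 80·256 + 179 = 20659 = 0x50B3.

50B3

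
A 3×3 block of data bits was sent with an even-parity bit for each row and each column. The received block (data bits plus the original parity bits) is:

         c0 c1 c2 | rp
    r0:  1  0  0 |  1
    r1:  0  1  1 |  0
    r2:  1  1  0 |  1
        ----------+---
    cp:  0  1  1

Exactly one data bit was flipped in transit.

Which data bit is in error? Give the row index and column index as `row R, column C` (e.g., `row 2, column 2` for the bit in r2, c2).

Recompute each row's even parity and compare to rp:
  r0: data parity 1, sent rp 1 → ok
  r1: data parity 0, sent rp 0 → ok
  r2: data parity 0, sent rp 1 → mismatch
Recompute each column's even parity and compare to cp:
  c0: data parity 0, sent cp 0 → ok
  c1: data parity 0, sent cp 1 → mismatch
  c2: data parity 1, sent cp 1 → ok
Exactly one row (r2) and one column (c1) fail → the flipped bit is at their intersection.

row 2, column 1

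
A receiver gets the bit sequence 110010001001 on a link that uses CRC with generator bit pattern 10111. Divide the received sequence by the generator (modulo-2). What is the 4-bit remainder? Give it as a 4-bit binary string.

Modulo-2 division of 110010001001 by 10111:
  pos 0: 11001 XOR 10111 = 01110
  pos 1: 11100 XOR 10111 = 01011
  pos 2: 10110 XOR 10111 = 00001
  pos 6: 10100 XOR 10111 = 00011
Remainder = 0111 (nonzero — an error is detected).

0111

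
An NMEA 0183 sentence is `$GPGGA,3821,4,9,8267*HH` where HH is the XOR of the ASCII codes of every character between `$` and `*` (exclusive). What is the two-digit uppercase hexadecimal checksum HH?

58

XOR the ASCII codes of the payload characters:
  'G' = 0x47 → acc = 0x47
  'P' = 0x50 → acc = 0x17
  'G' = 0x47 → acc = 0x50
  'G' = 0x47 → acc = 0x17
  'A' = 0x41 → acc = 0x56
  ',' = 0x2C → acc = 0x7A
  '3' = 0x33 → acc = 0x49
  '8' = 0x38 → acc = 0x71
  '2' = 0x32 → acc = 0x43
  '1' = 0x31 → acc = 0x72
  ',' = 0x2C → acc = 0x5E
  '4' = 0x34 → acc = 0x6A
  ',' = 0x2C → acc = 0x46
  '9' = 0x39 → acc = 0x7F
  ',' = 0x2C → acc = 0x53
  '8' = 0x38 → acc = 0x6B
  '2' = 0x32 → acc = 0x59
  '6' = 0x36 → acc = 0x6F
  '7' = 0x37 → acc = 0x58
Checksum = 0x58.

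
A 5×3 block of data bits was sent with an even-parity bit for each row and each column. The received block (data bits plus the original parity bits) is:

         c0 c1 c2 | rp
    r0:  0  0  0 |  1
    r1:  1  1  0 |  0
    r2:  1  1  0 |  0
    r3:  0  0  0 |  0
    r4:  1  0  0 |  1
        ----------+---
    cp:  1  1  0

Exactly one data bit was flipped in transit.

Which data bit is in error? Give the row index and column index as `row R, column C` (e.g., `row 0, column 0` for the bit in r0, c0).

Recompute each row's even parity and compare to rp:
  r0: data parity 0, sent rp 1 → mismatch
  r1: data parity 0, sent rp 0 → ok
  r2: data parity 0, sent rp 0 → ok
  r3: data parity 0, sent rp 0 → ok
  r4: data parity 1, sent rp 1 → ok
Recompute each column's even parity and compare to cp:
  c0: data parity 1, sent cp 1 → ok
  c1: data parity 0, sent cp 1 → mismatch
  c2: data parity 0, sent cp 0 → ok
Exactly one row (r0) and one column (c1) fail → the flipped bit is at their intersection.

row 0, column 1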